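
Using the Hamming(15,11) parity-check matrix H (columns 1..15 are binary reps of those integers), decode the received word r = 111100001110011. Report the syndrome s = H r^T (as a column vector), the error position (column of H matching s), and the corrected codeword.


s = (1, 1, 0, 1)^T, error position = 13, corrected codeword c = 111100001110111

Compute s = H r^T mod 2 one row at a time:
  s_1 = 0 + 1 + 1 + 1 + 0 + 0 + 1 + 1 = 5 ≡ 1 (mod 2).
  s_2 = 1 + 0 + 0 + 0 + 0 + 0 + 1 + 1 = 3 ≡ 1 (mod 2).
  s_3 = 1 + 1 + 0 + 0 + 1 + 1 + 1 + 1 = 6 ≡ 0 (mod 2).
  s_4 = 1 + 1 + 0 + 0 + 1 + 1 + 0 + 1 = 5 ≡ 1 (mod 2).
s = (1, 1, 0, 1)^T — this equals column 13 of H (binary 1101), so error is at position 13.
Correct: flip bit 13 of r = 111100001110011 to get c = 111100001110111.


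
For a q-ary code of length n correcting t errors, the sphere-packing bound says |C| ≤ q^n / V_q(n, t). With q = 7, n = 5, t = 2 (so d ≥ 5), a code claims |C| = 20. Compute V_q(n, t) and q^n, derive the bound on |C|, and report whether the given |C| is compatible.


V_q(n, t) = 391, q^n = 16807, Hamming bound = 42, |C| = 20 ≤ bound (satisfied).

Step 1: Compute V_q(n, t) = Σ_{j=0}^2 C(n, j) (q−1)^j.
  j = 0: C(5,0)·(6)^0 = 1·1 = 1.
  j = 1: C(5,1)·(6)^1 = 5·6 = 30.
  j = 2: C(5,2)·(6)^2 = 10·36 = 360.
  V_q(n, t) = 1 + 30 + 360 = 391.
Step 2: q^n = 7^5 = 16807.
Step 3: Hamming bound ⌊q^n / V_q(n,t)⌋ = ⌊16807/391⌋ = 42.
Step 4: Compare |C| = 20 to 42: satisfied.
The claimed |C| lies below the Hamming bound.


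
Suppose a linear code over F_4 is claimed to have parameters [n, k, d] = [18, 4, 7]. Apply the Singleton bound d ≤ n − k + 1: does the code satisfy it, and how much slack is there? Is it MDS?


Singleton RHS = n − k + 1 = 15, slack = 8, bound satisfied, not MDS.

Singleton bound: d ≤ n − k + 1.
Here n = 18, k = 4, so n − k + 1 = 15.
Given d = 7, check d ≤ 15: YES.
Slack = (n − k + 1) − d = 8.
The code is NOT MDS (slack = 8 > 0).
Description: the claimed parameters are [18, 4, 7]_4; such a code would be non-MDS.


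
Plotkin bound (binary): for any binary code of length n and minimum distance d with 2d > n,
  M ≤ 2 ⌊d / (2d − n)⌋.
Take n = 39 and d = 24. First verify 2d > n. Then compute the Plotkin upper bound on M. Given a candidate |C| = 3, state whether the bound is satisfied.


Plotkin bound M ≤ 4; given |C| = 3 ≤ bound (satisfied).

Check applicability: 2d = 48, n = 39.
2d − n = 9 > 0, so Plotkin applies.
Compute d/(2d−n) = 24/9 ≈ 2.6667.
⌊d/(2d−n)⌋ = 2.
Plotkin bound: M ≤ 2·2 = 4.
Given |C| = 3, check: satisfied.
This |C| is below the Plotkin bound.


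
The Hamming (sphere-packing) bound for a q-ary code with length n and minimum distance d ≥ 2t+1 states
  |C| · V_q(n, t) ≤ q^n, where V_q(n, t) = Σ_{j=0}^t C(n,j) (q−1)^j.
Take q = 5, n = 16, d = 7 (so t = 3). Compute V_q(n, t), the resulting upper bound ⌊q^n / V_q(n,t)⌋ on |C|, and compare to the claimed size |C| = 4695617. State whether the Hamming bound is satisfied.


V_q(n, t) = 37825, q^n = 152587890625, Hamming bound = 4034048, |C| = 4695617 > bound (violated).

Step 1: Compute V_q(n, t) = Σ_{j=0}^3 C(n, j) (q−1)^j.
  j = 0: C(16,0)·(4)^0 = 1·1 = 1.
  j = 1: C(16,1)·(4)^1 = 16·4 = 64.
  j = 2: C(16,2)·(4)^2 = 120·16 = 1920.
  j = 3: C(16,3)·(4)^3 = 560·64 = 35840.
  V_q(n, t) = 1 + 64 + 1920 + 35840 = 37825.
Step 2: q^n = 5^16 = 152587890625.
Step 3: Hamming bound ⌊q^n / V_q(n,t)⌋ = ⌊152587890625/37825⌋ = 4034048.
Step 4: Compare |C| = 4695617 to 4034048: violated.
The claimed |C| lies above the Hamming bound, so no 5-ary code of length 16 with d ≥ 7 can have 4695617 codewords.


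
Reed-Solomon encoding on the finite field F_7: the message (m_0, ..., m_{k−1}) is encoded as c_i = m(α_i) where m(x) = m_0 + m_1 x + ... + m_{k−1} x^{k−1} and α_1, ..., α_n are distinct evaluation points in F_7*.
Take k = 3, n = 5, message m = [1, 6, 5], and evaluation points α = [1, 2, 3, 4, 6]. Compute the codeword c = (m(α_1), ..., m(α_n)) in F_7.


c = [5, 5, 1, 0, 0]

Message polynomial: m(x) = 1 + 6·x + 5·x^2 (mod 7).
For each evaluation point α_i, compute m(α_i) mod 7:
  α_1 = 1: Horner steps 5 → 4 → 5, so m(1) = 5.
  α_2 = 2: Horner steps 5 → 2 → 5, so m(2) = 5.
  α_3 = 3: Horner steps 5 → 0 → 1, so m(3) = 1.
  α_4 = 4: Horner steps 5 → 5 → 0, so m(4) = 0.
  α_5 = 6: Horner steps 5 → 1 → 0, so m(6) = 0.
Codeword c = [5, 5, 1, 0, 0] ∈ F_7^5.


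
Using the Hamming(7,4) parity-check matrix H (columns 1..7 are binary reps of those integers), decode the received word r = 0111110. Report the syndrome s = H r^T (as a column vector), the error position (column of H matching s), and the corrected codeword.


s = (1, 1, 0)^T, error position = 6, corrected codeword c = 0111100

Compute s = H r^T mod 2 one row at a time:
  s_1 = 1 + 1 + 1 + 0 = 3 ≡ 1 (mod 2).
  s_2 = 1 + 1 + 1 + 0 = 3 ≡ 1 (mod 2).
  s_3 = 0 + 1 + 1 + 0 = 2 ≡ 0 (mod 2).
s = (1, 1, 0)^T — this equals column 6 of H (binary 110), so error is at position 6.
Correct: flip bit 6 of r = 0111110 to get c = 0111100.


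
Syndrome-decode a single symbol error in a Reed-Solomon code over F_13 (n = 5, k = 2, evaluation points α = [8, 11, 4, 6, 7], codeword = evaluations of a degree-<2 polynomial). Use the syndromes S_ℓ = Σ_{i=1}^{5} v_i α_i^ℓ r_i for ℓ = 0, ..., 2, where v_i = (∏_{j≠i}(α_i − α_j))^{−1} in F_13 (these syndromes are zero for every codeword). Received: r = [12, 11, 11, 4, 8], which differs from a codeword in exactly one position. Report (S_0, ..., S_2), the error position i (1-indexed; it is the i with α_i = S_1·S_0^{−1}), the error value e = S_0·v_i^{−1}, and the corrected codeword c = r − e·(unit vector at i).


S = (11, 5, 7), error at position 3, error magnitude e = 2, c = [12, 11, 9, 4, 8].

Step 1: column multipliers v_i = (∏_{j≠i}(α_i − α_j))^{−1} mod 13.
  i = 1 (α = 8): (8−11)(8−4)(8−6)(8−7) = (−3)·4·2·1 = −24 ≡ 2, so v_1 = 2^{−1} = 7 (mod 13).
  i = 2 (α = 11): (11−8)(11−4)(11−6)(11−7) = 3·7·5·4 = 420 ≡ 4, so v_2 = 4^{−1} = 10 (mod 13).
  i = 3 (α = 4): (4−8)(4−11)(4−6)(4−7) = (−4)·(−7)·(−2)·(−3) = 168 ≡ 12, so v_3 = 12^{−1} = 12 (mod 13).
  i = 4 (α = 6): (6−8)(6−11)(6−4)(6−7) = (−2)·(−5)·2·(−1) = −20 ≡ 6, so v_4 = 6^{−1} = 11 (mod 13).
  i = 5 (α = 7): (7−8)(7−11)(7−4)(7−6) = (−1)·(−4)·3·1 = 12 ≡ 12, so v_5 = 12^{−1} = 12 (mod 13).
  v = [7, 10, 12, 11, 12].
Step 2: syndromes of r = [12, 11, 11, 4, 8] (all sums mod 13).
  S_0 = Σ v_i r_i = 7·12 + 10·11 + 12·11 + 11·4 + 12·8 = 466 ≡ 11.
  S_1 = Σ v_i α_i r_i = 7·8·12 + 10·11·11 + 12·4·11 + 11·6·4 + 12·7·8 = 3346 ≡ 5.
  α_i^2 mod 13 = [12, 4, 3, 10, 10].
  S_2 = Σ v_i α_i^2 r_i = 7·12·12 + 10·4·11 + 12·3·11 + 11·10·4 + 12·10·8 = 3244 ≡ 7.
  S = (11, 5, 7) ≠ 0, so r is not a codeword (an error is present).
Step 3: locate the error. For a single error e at position i, S_ℓ = v_i·e·α_i^ℓ, so α_err = S_1/S_0.
  S_0^{−1} = 11^{−1} = 6 (mod 13), so α_err = 5·6 = 30 ≡ 4 = α_3. Error position i = 3.
  Consistency check: S_2/S_1 = 7·8 = 56 ≡ 4 = α_err ✓ (single-error assumption holds).
Step 4: error magnitude e = S_0/v_3 = S_0·∏_{j≠3}(α_3 − α_j) = 11·12 = 132 ≡ 2 (mod 13).
Step 5: correct position 3: c_3 = r_3 − e = 11 − 2 ≡ 9 (mod 13). Hence c = [12, 11, 9, 4, 8].
  Check: interpolating c through the α_i gives m(x) = 6 + 4·x (degree < 2) with m(α_i) = c_i for every i, so c is indeed a codeword.


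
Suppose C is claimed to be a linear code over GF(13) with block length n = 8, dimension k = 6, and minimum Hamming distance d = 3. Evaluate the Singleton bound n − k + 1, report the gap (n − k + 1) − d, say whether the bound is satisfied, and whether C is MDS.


Singleton RHS = n − k + 1 = 3, slack = 0, bound satisfied, MDS.

Singleton bound: d ≤ n − k + 1.
Here n = 8, k = 6, so n − k + 1 = 3.
Given d = 3, check d ≤ 3: YES.
Slack = (n − k + 1) − d = 0.
The code is MDS (slack = 0).
Description: the claimed parameters are [8, 6, 3]_13; such a code would be MDS (meets Singleton bound).


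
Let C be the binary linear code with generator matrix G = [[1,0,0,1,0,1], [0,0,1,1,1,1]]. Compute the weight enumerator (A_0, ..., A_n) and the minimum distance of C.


Weight distribution: A_0 = 1, A_3 = 2, A_4 = 1. Minimum distance d = 3.

Enumerate all 2^2 = 4 messages m ∈ F_2^2.
For each, compute codeword c = mG in F_2^6, then tally its weight.
  m = 00 → c = 000000, weight = 0.
  m = 10 → c = 100101, weight = 3.
  m = 01 → c = 001111, weight = 4.
  m = 11 → c = 101010, weight = 3.
Tally weights:
  weight 0: 1 codewords.
  weight 3: 2 codewords.
  weight 4: 1 codewords.
Minimum distance d = smallest w > 0 with A_w > 0 = 3.
Sanity: Σ A_w = 4 = 2^2 = 4 ✓.


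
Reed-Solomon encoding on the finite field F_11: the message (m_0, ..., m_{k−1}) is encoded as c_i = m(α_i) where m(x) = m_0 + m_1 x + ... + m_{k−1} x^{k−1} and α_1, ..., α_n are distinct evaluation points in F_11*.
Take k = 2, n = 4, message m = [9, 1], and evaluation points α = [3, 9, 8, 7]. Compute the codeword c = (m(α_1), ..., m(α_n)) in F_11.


c = [1, 7, 6, 5]

Message polynomial: m(x) = 9 + 1·x (mod 11).
For each evaluation point α_i, compute m(α_i) mod 11:
  α_1 = 3: Horner steps 1 → 1, so m(3) = 1.
  α_2 = 9: Horner steps 1 → 7, so m(9) = 7.
  α_3 = 8: Horner steps 1 → 6, so m(8) = 6.
  α_4 = 7: Horner steps 1 → 5, so m(7) = 5.
Codeword c = [1, 7, 6, 5] ∈ F_11^4.


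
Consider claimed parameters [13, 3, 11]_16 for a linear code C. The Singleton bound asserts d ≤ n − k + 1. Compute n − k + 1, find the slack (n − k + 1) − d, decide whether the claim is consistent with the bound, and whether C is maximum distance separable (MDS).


Singleton RHS = n − k + 1 = 11, slack = 0, bound satisfied, MDS.

Singleton bound: d ≤ n − k + 1.
Here n = 13, k = 3, so n − k + 1 = 11.
Given d = 11, check d ≤ 11: YES.
Slack = (n − k + 1) − d = 0.
The code is MDS (slack = 0).
Description: the claimed parameters are [13, 3, 11]_16; such a code would be MDS (meets Singleton bound).


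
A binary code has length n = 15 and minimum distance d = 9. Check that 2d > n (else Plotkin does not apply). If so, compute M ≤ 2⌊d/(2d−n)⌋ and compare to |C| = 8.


Plotkin bound M ≤ 6; given |C| = 8 > bound (violated).

Check applicability: 2d = 18, n = 15.
2d − n = 3 > 0, so Plotkin applies.
Compute d/(2d−n) = 9/3 ≈ 3.0000.
⌊d/(2d−n)⌋ = 3.
Plotkin bound: M ≤ 2·3 = 6.
Given |C| = 8, check: VIOLATED.
This |C| is above the Plotkin bound, so no binary code with n = 15, d = 9 and 8 codewords exists.


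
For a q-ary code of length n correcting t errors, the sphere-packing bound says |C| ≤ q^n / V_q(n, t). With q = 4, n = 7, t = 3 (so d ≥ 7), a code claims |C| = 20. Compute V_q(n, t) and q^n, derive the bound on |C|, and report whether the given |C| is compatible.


V_q(n, t) = 1156, q^n = 16384, Hamming bound = 14, |C| = 20 > bound (violated).

Step 1: Compute V_q(n, t) = Σ_{j=0}^3 C(n, j) (q−1)^j.
  j = 0: C(7,0)·(3)^0 = 1·1 = 1.
  j = 1: C(7,1)·(3)^1 = 7·3 = 21.
  j = 2: C(7,2)·(3)^2 = 21·9 = 189.
  j = 3: C(7,3)·(3)^3 = 35·27 = 945.
  V_q(n, t) = 1 + 21 + 189 + 945 = 1156.
Step 2: q^n = 4^7 = 16384.
Step 3: Hamming bound ⌊q^n / V_q(n,t)⌋ = ⌊16384/1156⌋ = 14.
Step 4: Compare |C| = 20 to 14: violated.
The claimed |C| lies above the Hamming bound, so no 4-ary code of length 7 with d ≥ 7 can have 20 codewords.


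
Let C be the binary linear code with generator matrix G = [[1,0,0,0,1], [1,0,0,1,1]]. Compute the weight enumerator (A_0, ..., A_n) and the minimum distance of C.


Weight distribution: A_0 = 1, A_1 = 1, A_2 = 1, A_3 = 1. Minimum distance d = 1.

Enumerate all 2^2 = 4 messages m ∈ F_2^2.
For each, compute codeword c = mG in F_2^5, then tally its weight.
  m = 00 → c = 00000, weight = 0.
  m = 10 → c = 10001, weight = 2.
  m = 01 → c = 10011, weight = 3.
  m = 11 → c = 00010, weight = 1.
Tally weights:
  weight 0: 1 codewords.
  weight 1: 1 codewords.
  weight 2: 1 codewords.
  weight 3: 1 codewords.
Minimum distance d = smallest w > 0 with A_w > 0 = 1.
Sanity: Σ A_w = 4 = 2^2 = 4 ✓.


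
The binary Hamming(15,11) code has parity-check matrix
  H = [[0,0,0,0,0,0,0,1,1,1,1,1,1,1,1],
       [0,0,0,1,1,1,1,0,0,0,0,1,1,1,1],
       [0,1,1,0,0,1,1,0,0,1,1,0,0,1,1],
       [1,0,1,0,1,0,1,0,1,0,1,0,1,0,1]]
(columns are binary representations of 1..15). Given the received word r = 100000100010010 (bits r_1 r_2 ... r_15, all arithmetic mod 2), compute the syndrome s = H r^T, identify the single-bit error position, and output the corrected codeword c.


s = (0, 0, 1, 1)^T, error position = 3, corrected codeword c = 101000100010010

Compute s = H r^T mod 2 one row at a time:
  s_1 = 0 + 0 + 0 + 1 + 0 + 0 + 1 + 0 = 2 ≡ 0 (mod 2).
  s_2 = 0 + 0 + 0 + 1 + 0 + 0 + 1 + 0 = 2 ≡ 0 (mod 2).
  s_3 = 0 + 0 + 0 + 1 + 0 + 1 + 1 + 0 = 3 ≡ 1 (mod 2).
  s_4 = 1 + 0 + 0 + 1 + 0 + 1 + 0 + 0 = 3 ≡ 1 (mod 2).
s = (0, 0, 1, 1)^T — this equals column 3 of H (binary 0011), so error is at position 3.
Correct: flip bit 3 of r = 100000100010010 to get c = 101000100010010.


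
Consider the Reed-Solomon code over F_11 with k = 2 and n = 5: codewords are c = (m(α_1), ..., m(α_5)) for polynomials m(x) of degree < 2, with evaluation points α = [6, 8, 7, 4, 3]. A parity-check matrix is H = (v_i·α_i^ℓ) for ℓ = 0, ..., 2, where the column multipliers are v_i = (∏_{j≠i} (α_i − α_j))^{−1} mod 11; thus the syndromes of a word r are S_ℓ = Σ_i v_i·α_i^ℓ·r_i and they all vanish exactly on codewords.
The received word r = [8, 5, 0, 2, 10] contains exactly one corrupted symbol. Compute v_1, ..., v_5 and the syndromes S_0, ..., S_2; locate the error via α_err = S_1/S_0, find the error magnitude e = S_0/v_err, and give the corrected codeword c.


S = (5, 7, 1), error at position 2, error magnitude e = 2, c = [8, 3, 0, 2, 10].

Step 1: column multipliers v_i = (∏_{j≠i}(α_i − α_j))^{−1} mod 11.
  i = 1 (α = 6): (6−8)(6−7)(6−4)(6−3) = (−2)·(−1)·2·3 = 12 ≡ 1, so v_1 = 1^{−1} = 1 (mod 11).
  i = 2 (α = 8): (8−6)(8−7)(8−4)(8−3) = 2·1·4·5 = 40 ≡ 7, so v_2 = 7^{−1} = 8 (mod 11).
  i = 3 (α = 7): (7−6)(7−8)(7−4)(7−3) = 1·(−1)·3·4 = −12 ≡ 10, so v_3 = 10^{−1} = 10 (mod 11).
  i = 4 (α = 4): (4−6)(4−8)(4−7)(4−3) = (−2)·(−4)·(−3)·1 = −24 ≡ 9, so v_4 = 9^{−1} = 5 (mod 11).
  i = 5 (α = 3): (3−6)(3−8)(3−7)(3−4) = (−3)·(−5)·(−4)·(−1) = 60 ≡ 5, so v_5 = 5^{−1} = 9 (mod 11).
  v = [1, 8, 10, 5, 9].
Step 2: syndromes of r = [8, 5, 0, 2, 10] (all sums mod 11).
  S_0 = Σ v_i r_i = 1·8 + 8·5 + 10·0 + 5·2 + 9·10 = 148 ≡ 5.
  S_1 = Σ v_i α_i r_i = 1·6·8 + 8·8·5 + 10·7·0 + 5·4·2 + 9·3·10 = 678 ≡ 7.
  α_i^2 mod 11 = [3, 9, 5, 5, 9].
  S_2 = Σ v_i α_i^2 r_i = 1·3·8 + 8·9·5 + 10·5·0 + 5·5·2 + 9·9·10 = 1244 ≡ 1.
  S = (5, 7, 1) ≠ 0, so r is not a codeword (an error is present).
Step 3: locate the error. For a single error e at position i, S_ℓ = v_i·e·α_i^ℓ, so α_err = S_1/S_0.
  S_0^{−1} = 5^{−1} = 9 (mod 11), so α_err = 7·9 = 63 ≡ 8 = α_2. Error position i = 2.
  Consistency check: S_2/S_1 = 1·8 = 8 ≡ 8 = α_err ✓ (single-error assumption holds).
Step 4: error magnitude e = S_0/v_2 = S_0·∏_{j≠2}(α_2 − α_j) = 5·7 = 35 ≡ 2 (mod 11).
Step 5: correct position 2: c_2 = r_2 − e = 5 − 2 ≡ 3 (mod 11). Hence c = [8, 3, 0, 2, 10].
  Check: interpolating c through the α_i gives m(x) = 1 + 3·x (degree < 2) with m(α_i) = c_i for every i, so c is indeed a codeword.


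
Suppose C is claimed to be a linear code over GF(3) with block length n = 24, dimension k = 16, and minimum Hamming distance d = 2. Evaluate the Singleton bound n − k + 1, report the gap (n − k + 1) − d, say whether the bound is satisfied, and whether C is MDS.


Singleton RHS = n − k + 1 = 9, slack = 7, bound satisfied, not MDS.

Singleton bound: d ≤ n − k + 1.
Here n = 24, k = 16, so n − k + 1 = 9.
Given d = 2, check d ≤ 9: YES.
Slack = (n − k + 1) − d = 7.
The code is NOT MDS (slack = 7 > 0).
Description: the claimed parameters are [24, 16, 2]_3; such a code would be non-MDS.


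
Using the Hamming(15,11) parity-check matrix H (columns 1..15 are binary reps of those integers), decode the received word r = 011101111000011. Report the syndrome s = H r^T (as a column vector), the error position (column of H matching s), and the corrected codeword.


s = (0, 1, 0, 0)^T, error position = 4, corrected codeword c = 011001111000011

Compute s = H r^T mod 2 one row at a time:
  s_1 = 1 + 1 + 0 + 0 + 0 + 0 + 1 + 1 = 4 ≡ 0 (mod 2).
  s_2 = 1 + 0 + 1 + 1 + 0 + 0 + 1 + 1 = 5 ≡ 1 (mod 2).
  s_3 = 1 + 1 + 1 + 1 + 0 + 0 + 1 + 1 = 6 ≡ 0 (mod 2).
  s_4 = 0 + 1 + 0 + 1 + 1 + 0 + 0 + 1 = 4 ≡ 0 (mod 2).
s = (0, 1, 0, 0)^T — this equals column 4 of H (binary 0100), so error is at position 4.
Correct: flip bit 4 of r = 011101111000011 to get c = 011001111000011.


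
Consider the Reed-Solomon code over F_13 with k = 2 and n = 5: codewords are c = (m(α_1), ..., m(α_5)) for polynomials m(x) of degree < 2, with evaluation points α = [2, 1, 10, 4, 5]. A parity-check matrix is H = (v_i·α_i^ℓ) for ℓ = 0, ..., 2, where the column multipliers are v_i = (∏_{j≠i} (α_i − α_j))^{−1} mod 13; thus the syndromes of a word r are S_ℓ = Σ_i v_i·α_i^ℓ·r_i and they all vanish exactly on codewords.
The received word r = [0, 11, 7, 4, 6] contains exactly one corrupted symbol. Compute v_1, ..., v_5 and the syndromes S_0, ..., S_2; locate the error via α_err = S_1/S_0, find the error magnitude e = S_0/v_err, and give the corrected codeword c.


S = (2, 7, 5), error at position 3, error magnitude e = 4, c = [0, 11, 3, 4, 6].

Step 1: column multipliers v_i = (∏_{j≠i}(α_i − α_j))^{−1} mod 13.
  i = 1 (α = 2): (2−1)(2−10)(2−4)(2−5) = 1·(−8)·(−2)·(−3) = −48 ≡ 4, so v_1 = 4^{−1} = 10 (mod 13).
  i = 2 (α = 1): (1−2)(1−10)(1−4)(1−5) = (−1)·(−9)·(−3)·(−4) = 108 ≡ 4, so v_2 = 4^{−1} = 10 (mod 13).
  i = 3 (α = 10): (10−2)(10−1)(10−4)(10−5) = 8·9·6·5 = 2160 ≡ 2, so v_3 = 2^{−1} = 7 (mod 13).
  i = 4 (α = 4): (4−2)(4−1)(4−10)(4−5) = 2·3·(−6)·(−1) = 36 ≡ 10, so v_4 = 10^{−1} = 4 (mod 13).
  i = 5 (α = 5): (5−2)(5−1)(5−10)(5−4) = 3·4·(−5)·1 = −60 ≡ 5, so v_5 = 5^{−1} = 8 (mod 13).
  v = [10, 10, 7, 4, 8].
Step 2: syndromes of r = [0, 11, 7, 4, 6] (all sums mod 13).
  S_0 = Σ v_i r_i = 10·0 + 10·11 + 7·7 + 4·4 + 8·6 = 223 ≡ 2.
  S_1 = Σ v_i α_i r_i = 10·2·0 + 10·1·11 + 7·10·7 + 4·4·4 + 8·5·6 = 904 ≡ 7.
  α_i^2 mod 13 = [4, 1, 9, 3, 12].
  S_2 = Σ v_i α_i^2 r_i = 10·4·0 + 10·1·11 + 7·9·7 + 4·3·4 + 8·12·6 = 1175 ≡ 5.
  S = (2, 7, 5) ≠ 0, so r is not a codeword (an error is present).
Step 3: locate the error. For a single error e at position i, S_ℓ = v_i·e·α_i^ℓ, so α_err = S_1/S_0.
  S_0^{−1} = 2^{−1} = 7 (mod 13), so α_err = 7·7 = 49 ≡ 10 = α_3. Error position i = 3.
  Consistency check: S_2/S_1 = 5·2 = 10 ≡ 10 = α_err ✓ (single-error assumption holds).
Step 4: error magnitude e = S_0/v_3 = S_0·∏_{j≠3}(α_3 − α_j) = 2·2 = 4 ≡ 4 (mod 13).
Step 5: correct position 3: c_3 = r_3 − e = 7 − 4 ≡ 3 (mod 13). Hence c = [0, 11, 3, 4, 6].
  Check: interpolating c through the α_i gives m(x) = 9 + 2·x (degree < 2) with m(α_i) = c_i for every i, so c is indeed a codeword.


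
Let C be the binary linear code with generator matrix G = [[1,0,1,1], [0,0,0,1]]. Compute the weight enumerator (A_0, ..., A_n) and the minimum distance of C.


Weight distribution: A_0 = 1, A_1 = 1, A_2 = 1, A_3 = 1. Minimum distance d = 1.

Enumerate all 2^2 = 4 messages m ∈ F_2^2.
For each, compute codeword c = mG in F_2^4, then tally its weight.
  m = 00 → c = 0000, weight = 0.
  m = 10 → c = 1011, weight = 3.
  m = 01 → c = 0001, weight = 1.
  m = 11 → c = 1010, weight = 2.
Tally weights:
  weight 0: 1 codewords.
  weight 1: 1 codewords.
  weight 2: 1 codewords.
  weight 3: 1 codewords.
Minimum distance d = smallest w > 0 with A_w > 0 = 1.
Sanity: Σ A_w = 4 = 2^2 = 4 ✓.


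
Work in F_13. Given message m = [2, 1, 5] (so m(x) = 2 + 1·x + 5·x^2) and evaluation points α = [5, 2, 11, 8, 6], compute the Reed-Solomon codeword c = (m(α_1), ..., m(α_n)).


c = [2, 11, 7, 5, 6]

Message polynomial: m(x) = 2 + 1·x + 5·x^2 (mod 13).
For each evaluation point α_i, compute m(α_i) mod 13:
  α_1 = 5: Horner steps 5 → 0 → 2, so m(5) = 2.
  α_2 = 2: Horner steps 5 → 11 → 11, so m(2) = 11.
  α_3 = 11: Horner steps 5 → 4 → 7, so m(11) = 7.
  α_4 = 8: Horner steps 5 → 2 → 5, so m(8) = 5.
  α_5 = 6: Horner steps 5 → 5 → 6, so m(6) = 6.
Codeword c = [2, 11, 7, 5, 6] ∈ F_13^5.


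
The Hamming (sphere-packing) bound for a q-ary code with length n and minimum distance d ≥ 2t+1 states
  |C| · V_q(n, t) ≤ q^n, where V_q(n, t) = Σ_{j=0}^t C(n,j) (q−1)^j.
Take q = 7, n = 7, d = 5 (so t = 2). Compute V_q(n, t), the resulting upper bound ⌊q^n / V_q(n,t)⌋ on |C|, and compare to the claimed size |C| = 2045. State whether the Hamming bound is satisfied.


V_q(n, t) = 799, q^n = 823543, Hamming bound = 1030, |C| = 2045 > bound (violated).

Step 1: Compute V_q(n, t) = Σ_{j=0}^2 C(n, j) (q−1)^j.
  j = 0: C(7,0)·(6)^0 = 1·1 = 1.
  j = 1: C(7,1)·(6)^1 = 7·6 = 42.
  j = 2: C(7,2)·(6)^2 = 21·36 = 756.
  V_q(n, t) = 1 + 42 + 756 = 799.
Step 2: q^n = 7^7 = 823543.
Step 3: Hamming bound ⌊q^n / V_q(n,t)⌋ = ⌊823543/799⌋ = 1030.
Step 4: Compare |C| = 2045 to 1030: violated.
The claimed |C| lies above the Hamming bound, so no 7-ary code of length 7 with d ≥ 5 can have 2045 codewords.


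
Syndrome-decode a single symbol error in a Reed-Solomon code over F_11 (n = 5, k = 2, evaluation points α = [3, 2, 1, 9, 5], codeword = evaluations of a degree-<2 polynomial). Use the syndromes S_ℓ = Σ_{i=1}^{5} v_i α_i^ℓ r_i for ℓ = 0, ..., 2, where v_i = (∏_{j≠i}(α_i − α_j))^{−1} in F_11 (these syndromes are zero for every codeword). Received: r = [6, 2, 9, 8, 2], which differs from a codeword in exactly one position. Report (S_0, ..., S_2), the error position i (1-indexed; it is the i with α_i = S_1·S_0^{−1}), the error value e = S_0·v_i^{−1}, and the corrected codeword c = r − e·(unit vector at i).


S = (7, 2, 10), error at position 5, error magnitude e = 10, c = [6, 2, 9, 8, 3].

Step 1: column multipliers v_i = (∏_{j≠i}(α_i − α_j))^{−1} mod 11.
  i = 1 (α = 3): (3−2)(3−1)(3−9)(3−5) = 1·2·(−6)·(−2) = 24 ≡ 2, so v_1 = 2^{−1} = 6 (mod 11).
  i = 2 (α = 2): (2−3)(2−1)(2−9)(2−5) = (−1)·1·(−7)·(−3) = −21 ≡ 1, so v_2 = 1^{−1} = 1 (mod 11).
  i = 3 (α = 1): (1−3)(1−2)(1−9)(1−5) = (−2)·(−1)·(−8)·(−4) = 64 ≡ 9, so v_3 = 9^{−1} = 5 (mod 11).
  i = 4 (α = 9): (9−3)(9−2)(9−1)(9−5) = 6·7·8·4 = 1344 ≡ 2, so v_4 = 2^{−1} = 6 (mod 11).
  i = 5 (α = 5): (5−3)(5−2)(5−1)(5−9) = 2·3·4·(−4) = −96 ≡ 3, so v_5 = 3^{−1} = 4 (mod 11).
  v = [6, 1, 5, 6, 4].
Step 2: syndromes of r = [6, 2, 9, 8, 2] (all sums mod 11).
  S_0 = Σ v_i r_i = 6·6 + 1·2 + 5·9 + 6·8 + 4·2 = 139 ≡ 7.
  S_1 = Σ v_i α_i r_i = 6·3·6 + 1·2·2 + 5·1·9 + 6·9·8 + 4·5·2 = 629 ≡ 2.
  α_i^2 mod 11 = [9, 4, 1, 4, 3].
  S_2 = Σ v_i α_i^2 r_i = 6·9·6 + 1·4·2 + 5·1·9 + 6·4·8 + 4·3·2 = 593 ≡ 10.
  S = (7, 2, 10) ≠ 0, so r is not a codeword (an error is present).
Step 3: locate the error. For a single error e at position i, S_ℓ = v_i·e·α_i^ℓ, so α_err = S_1/S_0.
  S_0^{−1} = 7^{−1} = 8 (mod 11), so α_err = 2·8 = 16 ≡ 5 = α_5. Error position i = 5.
  Consistency check: S_2/S_1 = 10·6 = 60 ≡ 5 = α_err ✓ (single-error assumption holds).
Step 4: error magnitude e = S_0/v_5 = S_0·∏_{j≠5}(α_5 − α_j) = 7·3 = 21 ≡ 10 (mod 11).
Step 5: correct position 5: c_5 = r_5 − e = 2 − 10 ≡ 3 (mod 11). Hence c = [6, 2, 9, 8, 3].
  Check: interpolating c through the α_i gives m(x) = 5 + 4·x (degree < 2) with m(α_i) = c_i for every i, so c is indeed a codeword.


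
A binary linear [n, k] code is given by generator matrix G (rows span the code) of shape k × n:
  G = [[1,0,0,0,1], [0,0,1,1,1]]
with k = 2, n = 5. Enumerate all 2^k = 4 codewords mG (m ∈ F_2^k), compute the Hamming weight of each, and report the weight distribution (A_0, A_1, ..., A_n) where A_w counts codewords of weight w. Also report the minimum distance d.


Weight distribution: A_0 = 1, A_2 = 1, A_3 = 2. Minimum distance d = 2.

Enumerate all 2^2 = 4 messages m ∈ F_2^2.
For each, compute codeword c = mG in F_2^5, then tally its weight.
  m = 00 → c = 00000, weight = 0.
  m = 10 → c = 10001, weight = 2.
  m = 01 → c = 00111, weight = 3.
  m = 11 → c = 10110, weight = 3.
Tally weights:
  weight 0: 1 codewords.
  weight 2: 1 codewords.
  weight 3: 2 codewords.
Minimum distance d = smallest w > 0 with A_w > 0 = 2.
Sanity: Σ A_w = 4 = 2^2 = 4 ✓.


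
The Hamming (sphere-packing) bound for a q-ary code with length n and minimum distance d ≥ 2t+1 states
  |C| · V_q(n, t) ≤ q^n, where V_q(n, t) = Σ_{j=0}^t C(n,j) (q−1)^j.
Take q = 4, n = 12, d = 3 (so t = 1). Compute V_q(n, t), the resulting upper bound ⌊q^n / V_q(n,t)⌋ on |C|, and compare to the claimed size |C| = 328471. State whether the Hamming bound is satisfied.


V_q(n, t) = 37, q^n = 16777216, Hamming bound = 453438, |C| = 328471 ≤ bound (satisfied).

Step 1: Compute V_q(n, t) = Σ_{j=0}^1 C(n, j) (q−1)^j.
  j = 0: C(12,0)·(3)^0 = 1·1 = 1.
  j = 1: C(12,1)·(3)^1 = 12·3 = 36.
  V_q(n, t) = 1 + 36 = 37.
Step 2: q^n = 4^12 = 16777216.
Step 3: Hamming bound ⌊q^n / V_q(n,t)⌋ = ⌊16777216/37⌋ = 453438.
Step 4: Compare |C| = 328471 to 453438: satisfied.
The claimed |C| lies below the Hamming bound.


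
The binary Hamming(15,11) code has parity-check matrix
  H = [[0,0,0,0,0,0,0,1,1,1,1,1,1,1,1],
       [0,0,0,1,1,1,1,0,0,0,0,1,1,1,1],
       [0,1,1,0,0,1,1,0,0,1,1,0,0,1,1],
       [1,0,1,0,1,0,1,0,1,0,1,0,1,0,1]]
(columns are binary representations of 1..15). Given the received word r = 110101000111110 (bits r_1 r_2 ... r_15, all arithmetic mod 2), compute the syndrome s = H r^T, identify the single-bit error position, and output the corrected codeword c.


s = (1, 1, 1, 1)^T, error position = 15, corrected codeword c = 110101000111111

Compute s = H r^T mod 2 one row at a time:
  s_1 = 0 + 0 + 1 + 1 + 1 + 1 + 1 + 0 = 5 ≡ 1 (mod 2).
  s_2 = 1 + 0 + 1 + 0 + 1 + 1 + 1 + 0 = 5 ≡ 1 (mod 2).
  s_3 = 1 + 0 + 1 + 0 + 1 + 1 + 1 + 0 = 5 ≡ 1 (mod 2).
  s_4 = 1 + 0 + 0 + 0 + 0 + 1 + 1 + 0 = 3 ≡ 1 (mod 2).
s = (1, 1, 1, 1)^T — this equals column 15 of H (binary 1111), so error is at position 15.
Correct: flip bit 15 of r = 110101000111110 to get c = 110101000111111.


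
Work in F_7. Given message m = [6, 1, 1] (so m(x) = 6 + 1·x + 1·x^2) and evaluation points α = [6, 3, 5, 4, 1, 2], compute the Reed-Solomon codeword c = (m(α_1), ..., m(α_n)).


c = [6, 4, 1, 5, 1, 5]

Message polynomial: m(x) = 6 + 1·x + 1·x^2 (mod 7).
For each evaluation point α_i, compute m(α_i) mod 7:
  α_1 = 6: Horner steps 1 → 0 → 6, so m(6) = 6.
  α_2 = 3: Horner steps 1 → 4 → 4, so m(3) = 4.
  α_3 = 5: Horner steps 1 → 6 → 1, so m(5) = 1.
  α_4 = 4: Horner steps 1 → 5 → 5, so m(4) = 5.
  α_5 = 1: Horner steps 1 → 2 → 1, so m(1) = 1.
  α_6 = 2: Horner steps 1 → 3 → 5, so m(2) = 5.
Codeword c = [6, 4, 1, 5, 1, 5] ∈ F_7^6.


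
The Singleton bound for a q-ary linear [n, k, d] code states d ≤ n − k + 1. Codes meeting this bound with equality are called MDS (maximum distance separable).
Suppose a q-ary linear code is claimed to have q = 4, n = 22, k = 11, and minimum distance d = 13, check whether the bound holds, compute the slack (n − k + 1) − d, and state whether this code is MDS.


Singleton RHS = n − k + 1 = 12, slack = -1, bound violated (no such code; not MDS).

Singleton bound: d ≤ n − k + 1.
Here n = 22, k = 11, so n − k + 1 = 12.
Given d = 13, check d ≤ 12: NO.
Slack = (n − k + 1) − d = -1.
The slack is negative: d = 13 exceeds n − k + 1 = 12 by 1, so the Singleton bound is violated and no linear [22, 11, 13]_4 code can exist. In particular it is not MDS (MDS requires d = n − k + 1 exactly).
Description: the claimed parameters are [22, 11, 13]_4; such a code would be impossible (violates the Singleton bound).


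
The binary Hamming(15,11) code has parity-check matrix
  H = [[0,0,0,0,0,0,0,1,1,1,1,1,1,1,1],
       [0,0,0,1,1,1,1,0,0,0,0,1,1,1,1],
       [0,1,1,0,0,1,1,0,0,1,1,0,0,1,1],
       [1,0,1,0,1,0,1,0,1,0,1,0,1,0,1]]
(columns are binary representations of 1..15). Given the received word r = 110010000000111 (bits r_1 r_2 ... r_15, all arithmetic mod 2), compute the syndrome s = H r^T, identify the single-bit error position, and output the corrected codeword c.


s = (1, 0, 1, 0)^T, error position = 10, corrected codeword c = 110010000100111

Compute s = H r^T mod 2 one row at a time:
  s_1 = 0 + 0 + 0 + 0 + 0 + 1 + 1 + 1 = 3 ≡ 1 (mod 2).
  s_2 = 0 + 1 + 0 + 0 + 0 + 1 + 1 + 1 = 4 ≡ 0 (mod 2).
  s_3 = 1 + 0 + 0 + 0 + 0 + 0 + 1 + 1 = 3 ≡ 1 (mod 2).
  s_4 = 1 + 0 + 1 + 0 + 0 + 0 + 1 + 1 = 4 ≡ 0 (mod 2).
s = (1, 0, 1, 0)^T — this equals column 10 of H (binary 1010), so error is at position 10.
Correct: flip bit 10 of r = 110010000000111 to get c = 110010000100111.


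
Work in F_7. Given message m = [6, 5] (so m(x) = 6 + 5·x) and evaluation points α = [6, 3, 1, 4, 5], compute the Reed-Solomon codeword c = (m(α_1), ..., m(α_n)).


c = [1, 0, 4, 5, 3]

Message polynomial: m(x) = 6 + 5·x (mod 7).
For each evaluation point α_i, compute m(α_i) mod 7:
  α_1 = 6: Horner steps 5 → 1, so m(6) = 1.
  α_2 = 3: Horner steps 5 → 0, so m(3) = 0.
  α_3 = 1: Horner steps 5 → 4, so m(1) = 4.
  α_4 = 4: Horner steps 5 → 5, so m(4) = 5.
  α_5 = 5: Horner steps 5 → 3, so m(5) = 3.
Codeword c = [1, 0, 4, 5, 3] ∈ F_7^5.


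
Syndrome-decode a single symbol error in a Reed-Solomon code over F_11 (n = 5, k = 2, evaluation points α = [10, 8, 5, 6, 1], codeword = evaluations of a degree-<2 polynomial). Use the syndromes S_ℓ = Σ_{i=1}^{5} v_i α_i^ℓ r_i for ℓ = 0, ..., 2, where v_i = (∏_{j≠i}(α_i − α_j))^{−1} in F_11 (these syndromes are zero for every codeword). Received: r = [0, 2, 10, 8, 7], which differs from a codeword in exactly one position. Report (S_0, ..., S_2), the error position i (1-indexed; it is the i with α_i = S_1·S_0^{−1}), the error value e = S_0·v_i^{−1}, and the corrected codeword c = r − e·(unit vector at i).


S = (5, 7, 1), error at position 2, error magnitude e = 9, c = [0, 4, 10, 8, 7].

Step 1: column multipliers v_i = (∏_{j≠i}(α_i − α_j))^{−1} mod 11.
  i = 1 (α = 10): (10−8)(10−5)(10−6)(10−1) = 2·5·4·9 = 360 ≡ 8, so v_1 = 8^{−1} = 7 (mod 11).
  i = 2 (α = 8): (8−10)(8−5)(8−6)(8−1) = (−2)·3·2·7 = −84 ≡ 4, so v_2 = 4^{−1} = 3 (mod 11).
  i = 3 (α = 5): (5−10)(5−8)(5−6)(5−1) = (−5)·(−3)·(−1)·4 = −60 ≡ 6, so v_3 = 6^{−1} = 2 (mod 11).
  i = 4 (α = 6): (6−10)(6−8)(6−5)(6−1) = (−4)·(−2)·1·5 = 40 ≡ 7, so v_4 = 7^{−1} = 8 (mod 11).
  i = 5 (α = 1): (1−10)(1−8)(1−5)(1−6) = (−9)·(−7)·(−4)·(−5) = 1260 ≡ 6, so v_5 = 6^{−1} = 2 (mod 11).
  v = [7, 3, 2, 8, 2].
Step 2: syndromes of r = [0, 2, 10, 8, 7] (all sums mod 11).
  S_0 = Σ v_i r_i = 7·0 + 3·2 + 2·10 + 8·8 + 2·7 = 104 ≡ 5.
  S_1 = Σ v_i α_i r_i = 7·10·0 + 3·8·2 + 2·5·10 + 8·6·8 + 2·1·7 = 546 ≡ 7.
  α_i^2 mod 11 = [1, 9, 3, 3, 1].
  S_2 = Σ v_i α_i^2 r_i = 7·1·0 + 3·9·2 + 2·3·10 + 8·3·8 + 2·1·7 = 320 ≡ 1.
  S = (5, 7, 1) ≠ 0, so r is not a codeword (an error is present).
Step 3: locate the error. For a single error e at position i, S_ℓ = v_i·e·α_i^ℓ, so α_err = S_1/S_0.
  S_0^{−1} = 5^{−1} = 9 (mod 11), so α_err = 7·9 = 63 ≡ 8 = α_2. Error position i = 2.
  Consistency check: S_2/S_1 = 1·8 = 8 ≡ 8 = α_err ✓ (single-error assumption holds).
Step 4: error magnitude e = S_0/v_2 = S_0·∏_{j≠2}(α_2 − α_j) = 5·4 = 20 ≡ 9 (mod 11).
Step 5: correct position 2: c_2 = r_2 − e = 2 − 9 ≡ 4 (mod 11). Hence c = [0, 4, 10, 8, 7].
  Check: interpolating c through the α_i gives m(x) = 9 + 9·x (degree < 2) with m(α_i) = c_i for every i, so c is indeed a codeword.


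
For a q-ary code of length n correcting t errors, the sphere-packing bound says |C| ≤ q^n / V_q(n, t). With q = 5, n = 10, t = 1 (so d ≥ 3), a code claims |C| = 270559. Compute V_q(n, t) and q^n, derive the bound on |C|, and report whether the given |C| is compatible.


V_q(n, t) = 41, q^n = 9765625, Hamming bound = 238185, |C| = 270559 > bound (violated).

Step 1: Compute V_q(n, t) = Σ_{j=0}^1 C(n, j) (q−1)^j.
  j = 0: C(10,0)·(4)^0 = 1·1 = 1.
  j = 1: C(10,1)·(4)^1 = 10·4 = 40.
  V_q(n, t) = 1 + 40 = 41.
Step 2: q^n = 5^10 = 9765625.
Step 3: Hamming bound ⌊q^n / V_q(n,t)⌋ = ⌊9765625/41⌋ = 238185.
Step 4: Compare |C| = 270559 to 238185: violated.
The claimed |C| lies above the Hamming bound, so no 5-ary code of length 10 with d ≥ 3 can have 270559 codewords.


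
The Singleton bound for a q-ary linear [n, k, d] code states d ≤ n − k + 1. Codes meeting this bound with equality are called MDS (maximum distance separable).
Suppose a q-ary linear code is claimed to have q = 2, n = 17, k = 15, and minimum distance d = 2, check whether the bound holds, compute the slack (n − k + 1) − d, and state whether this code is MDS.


Singleton RHS = n − k + 1 = 3, slack = 1, bound satisfied, not MDS.

Singleton bound: d ≤ n − k + 1.
Here n = 17, k = 15, so n − k + 1 = 3.
Given d = 2, check d ≤ 3: YES.
Slack = (n − k + 1) − d = 1.
The code is NOT MDS (slack = 1 > 0).
Description: the claimed parameters are [17, 15, 2]_2; such a code would be non-MDS.


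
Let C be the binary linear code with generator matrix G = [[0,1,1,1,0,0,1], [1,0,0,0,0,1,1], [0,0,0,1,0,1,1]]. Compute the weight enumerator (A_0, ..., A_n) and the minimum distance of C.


Weight distribution: A_0 = 1, A_2 = 1, A_3 = 3, A_4 = 2, A_5 = 1. Minimum distance d = 2.

Enumerate all 2^3 = 8 messages m ∈ F_2^3.
For each, compute codeword c = mG in F_2^7, then tally its weight.
  m = 000 → c = 0000000, weight = 0.
  m = 100 → c = 0111001, weight = 4.
  m = 010 → c = 1000011, weight = 3.
  m = 110 → c = 1111010, weight = 5.
  m = 001 → c = 0001011, weight = 3.
  m = 101 → c = 0110010, weight = 3.
  m = 011 → c = 1001000, weight = 2.
  m = 111 → c = 1110001, weight = 4.
Tally weights:
  weight 0: 1 codewords.
  weight 2: 1 codewords.
  weight 3: 3 codewords.
  weight 4: 2 codewords.
  weight 5: 1 codewords.
Minimum distance d = smallest w > 0 with A_w > 0 = 2.
Sanity: Σ A_w = 8 = 2^3 = 8 ✓.


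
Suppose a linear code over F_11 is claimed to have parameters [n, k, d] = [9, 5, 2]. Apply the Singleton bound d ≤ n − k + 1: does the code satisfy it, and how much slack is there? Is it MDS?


Singleton RHS = n − k + 1 = 5, slack = 3, bound satisfied, not MDS.

Singleton bound: d ≤ n − k + 1.
Here n = 9, k = 5, so n − k + 1 = 5.
Given d = 2, check d ≤ 5: YES.
Slack = (n − k + 1) − d = 3.
The code is NOT MDS (slack = 3 > 0).
Description: the claimed parameters are [9, 5, 2]_11; such a code would be non-MDS.


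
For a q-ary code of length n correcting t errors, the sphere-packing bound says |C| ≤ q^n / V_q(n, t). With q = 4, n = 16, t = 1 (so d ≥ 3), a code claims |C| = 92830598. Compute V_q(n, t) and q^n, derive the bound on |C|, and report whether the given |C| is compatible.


V_q(n, t) = 49, q^n = 4294967296, Hamming bound = 87652393, |C| = 92830598 > bound (violated).

Step 1: Compute V_q(n, t) = Σ_{j=0}^1 C(n, j) (q−1)^j.
  j = 0: C(16,0)·(3)^0 = 1·1 = 1.
  j = 1: C(16,1)·(3)^1 = 16·3 = 48.
  V_q(n, t) = 1 + 48 = 49.
Step 2: q^n = 4^16 = 4294967296.
Step 3: Hamming bound ⌊q^n / V_q(n,t)⌋ = ⌊4294967296/49⌋ = 87652393.
Step 4: Compare |C| = 92830598 to 87652393: violated.
The claimed |C| lies above the Hamming bound, so no 4-ary code of length 16 with d ≥ 3 can have 92830598 codewords.


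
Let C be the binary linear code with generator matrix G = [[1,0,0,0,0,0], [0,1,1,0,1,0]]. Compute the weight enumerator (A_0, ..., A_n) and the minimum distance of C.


Weight distribution: A_0 = 1, A_1 = 1, A_3 = 1, A_4 = 1. Minimum distance d = 1.

Enumerate all 2^2 = 4 messages m ∈ F_2^2.
For each, compute codeword c = mG in F_2^6, then tally its weight.
  m = 00 → c = 000000, weight = 0.
  m = 10 → c = 100000, weight = 1.
  m = 01 → c = 011010, weight = 3.
  m = 11 → c = 111010, weight = 4.
Tally weights:
  weight 0: 1 codewords.
  weight 1: 1 codewords.
  weight 3: 1 codewords.
  weight 4: 1 codewords.
Minimum distance d = smallest w > 0 with A_w > 0 = 1.
Sanity: Σ A_w = 4 = 2^2 = 4 ✓.


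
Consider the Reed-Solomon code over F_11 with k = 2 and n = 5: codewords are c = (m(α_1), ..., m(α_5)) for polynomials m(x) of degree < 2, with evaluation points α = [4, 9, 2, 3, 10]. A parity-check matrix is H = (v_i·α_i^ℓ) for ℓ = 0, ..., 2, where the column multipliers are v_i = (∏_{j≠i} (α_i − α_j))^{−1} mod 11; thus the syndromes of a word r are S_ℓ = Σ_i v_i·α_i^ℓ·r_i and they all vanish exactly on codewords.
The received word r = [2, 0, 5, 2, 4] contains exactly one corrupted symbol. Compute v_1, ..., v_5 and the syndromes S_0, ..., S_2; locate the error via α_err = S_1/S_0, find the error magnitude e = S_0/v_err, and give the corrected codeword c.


S = (2, 6, 7), error at position 4, error magnitude e = 4, c = [2, 0, 5, 9, 4].

Step 1: column multipliers v_i = (∏_{j≠i}(α_i − α_j))^{−1} mod 11.
  i = 1 (α = 4): (4−9)(4−2)(4−3)(4−10) = (−5)·2·1·(−6) = 60 ≡ 5, so v_1 = 5^{−1} = 9 (mod 11).
  i = 2 (α = 9): (9−4)(9−2)(9−3)(9−10) = 5·7·6·(−1) = −210 ≡ 10, so v_2 = 10^{−1} = 10 (mod 11).
  i = 3 (α = 2): (2−4)(2−9)(2−3)(2−10) = (−2)·(−7)·(−1)·(−8) = 112 ≡ 2, so v_3 = 2^{−1} = 6 (mod 11).
  i = 4 (α = 3): (3−4)(3−9)(3−2)(3−10) = (−1)·(−6)·1·(−7) = −42 ≡ 2, so v_4 = 2^{−1} = 6 (mod 11).
  i = 5 (α = 10): (10−4)(10−9)(10−2)(10−3) = 6·1·8·7 = 336 ≡ 6, so v_5 = 6^{−1} = 2 (mod 11).
  v = [9, 10, 6, 6, 2].
Step 2: syndromes of r = [2, 0, 5, 2, 4] (all sums mod 11).
  S_0 = Σ v_i r_i = 9·2 + 10·0 + 6·5 + 6·2 + 2·4 = 68 ≡ 2.
  S_1 = Σ v_i α_i r_i = 9·4·2 + 10·9·0 + 6·2·5 + 6·3·2 + 2·10·4 = 248 ≡ 6.
  α_i^2 mod 11 = [5, 4, 4, 9, 1].
  S_2 = Σ v_i α_i^2 r_i = 9·5·2 + 10·4·0 + 6·4·5 + 6·9·2 + 2·1·4 = 326 ≡ 7.
  S = (2, 6, 7) ≠ 0, so r is not a codeword (an error is present).
Step 3: locate the error. For a single error e at position i, S_ℓ = v_i·e·α_i^ℓ, so α_err = S_1/S_0.
  S_0^{−1} = 2^{−1} = 6 (mod 11), so α_err = 6·6 = 36 ≡ 3 = α_4. Error position i = 4.
  Consistency check: S_2/S_1 = 7·2 = 14 ≡ 3 = α_err ✓ (single-error assumption holds).
Step 4: error magnitude e = S_0/v_4 = S_0·∏_{j≠4}(α_4 − α_j) = 2·2 = 4 ≡ 4 (mod 11).
Step 5: correct position 4: c_4 = r_4 − e = 2 − 4 ≡ 9 (mod 11). Hence c = [2, 0, 5, 9, 4].
  Check: interpolating c through the α_i gives m(x) = 8 + 4·x (degree < 2) with m(α_i) = c_i for every i, so c is indeed a codeword.


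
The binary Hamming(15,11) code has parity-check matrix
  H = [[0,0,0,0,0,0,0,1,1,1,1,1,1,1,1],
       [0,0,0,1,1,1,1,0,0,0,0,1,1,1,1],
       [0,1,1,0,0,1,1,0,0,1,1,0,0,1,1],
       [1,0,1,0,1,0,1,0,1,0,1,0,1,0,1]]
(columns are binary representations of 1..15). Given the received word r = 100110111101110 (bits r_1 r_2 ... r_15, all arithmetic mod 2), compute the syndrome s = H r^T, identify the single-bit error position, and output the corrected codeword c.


s = (0, 0, 1, 1)^T, error position = 3, corrected codeword c = 101110111101110

Compute s = H r^T mod 2 one row at a time:
  s_1 = 1 + 1 + 1 + 0 + 1 + 1 + 1 + 0 = 6 ≡ 0 (mod 2).
  s_2 = 1 + 1 + 0 + 1 + 1 + 1 + 1 + 0 = 6 ≡ 0 (mod 2).
  s_3 = 0 + 0 + 0 + 1 + 1 + 0 + 1 + 0 = 3 ≡ 1 (mod 2).
  s_4 = 1 + 0 + 1 + 1 + 1 + 0 + 1 + 0 = 5 ≡ 1 (mod 2).
s = (0, 0, 1, 1)^T — this equals column 3 of H (binary 0011), so error is at position 3.
Correct: flip bit 3 of r = 100110111101110 to get c = 101110111101110.
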